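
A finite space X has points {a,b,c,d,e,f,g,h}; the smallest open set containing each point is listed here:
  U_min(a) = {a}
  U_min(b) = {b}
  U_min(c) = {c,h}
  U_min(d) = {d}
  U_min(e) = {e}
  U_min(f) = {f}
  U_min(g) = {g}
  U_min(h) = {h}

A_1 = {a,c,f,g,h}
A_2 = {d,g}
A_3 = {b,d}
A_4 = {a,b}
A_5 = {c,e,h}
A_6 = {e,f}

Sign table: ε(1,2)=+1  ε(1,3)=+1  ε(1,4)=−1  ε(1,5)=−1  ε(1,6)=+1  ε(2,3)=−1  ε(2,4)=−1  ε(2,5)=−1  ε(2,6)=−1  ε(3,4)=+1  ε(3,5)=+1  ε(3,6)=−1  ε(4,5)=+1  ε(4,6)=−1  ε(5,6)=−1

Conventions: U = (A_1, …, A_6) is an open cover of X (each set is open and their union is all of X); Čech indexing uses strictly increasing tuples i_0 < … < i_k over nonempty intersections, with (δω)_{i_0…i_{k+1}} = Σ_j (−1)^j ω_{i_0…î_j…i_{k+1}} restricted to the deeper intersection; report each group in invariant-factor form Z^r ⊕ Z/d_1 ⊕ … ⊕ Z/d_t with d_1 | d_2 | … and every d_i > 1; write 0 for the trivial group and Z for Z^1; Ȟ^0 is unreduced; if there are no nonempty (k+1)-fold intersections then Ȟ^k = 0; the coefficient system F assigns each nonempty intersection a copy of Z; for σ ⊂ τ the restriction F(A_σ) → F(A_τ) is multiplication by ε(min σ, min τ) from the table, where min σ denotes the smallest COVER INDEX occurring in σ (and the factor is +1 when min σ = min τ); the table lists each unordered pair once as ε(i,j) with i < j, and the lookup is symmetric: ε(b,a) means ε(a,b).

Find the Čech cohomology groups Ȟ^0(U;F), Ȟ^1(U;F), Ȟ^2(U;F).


Ȟ^0 ≅ Z, Ȟ^1 ≅ Z^2 and Ȟ^2 ≅ 0

nonempty overlaps:
  A12={g} A14={a} A15={c,h} A16={f} A23={d} A34={b} A56={e}
C dims 6,7; δ0: rk 5, SNF 1^5
degree 0: 6−5−0 = 1 → Ȟ^0 ≅ Z
degree 1: 7−0−5 = 2 → Ȟ^1 ≅ Z^2
degree 2: 0−0−0 = 0 → Ȟ^2 ≅ 0


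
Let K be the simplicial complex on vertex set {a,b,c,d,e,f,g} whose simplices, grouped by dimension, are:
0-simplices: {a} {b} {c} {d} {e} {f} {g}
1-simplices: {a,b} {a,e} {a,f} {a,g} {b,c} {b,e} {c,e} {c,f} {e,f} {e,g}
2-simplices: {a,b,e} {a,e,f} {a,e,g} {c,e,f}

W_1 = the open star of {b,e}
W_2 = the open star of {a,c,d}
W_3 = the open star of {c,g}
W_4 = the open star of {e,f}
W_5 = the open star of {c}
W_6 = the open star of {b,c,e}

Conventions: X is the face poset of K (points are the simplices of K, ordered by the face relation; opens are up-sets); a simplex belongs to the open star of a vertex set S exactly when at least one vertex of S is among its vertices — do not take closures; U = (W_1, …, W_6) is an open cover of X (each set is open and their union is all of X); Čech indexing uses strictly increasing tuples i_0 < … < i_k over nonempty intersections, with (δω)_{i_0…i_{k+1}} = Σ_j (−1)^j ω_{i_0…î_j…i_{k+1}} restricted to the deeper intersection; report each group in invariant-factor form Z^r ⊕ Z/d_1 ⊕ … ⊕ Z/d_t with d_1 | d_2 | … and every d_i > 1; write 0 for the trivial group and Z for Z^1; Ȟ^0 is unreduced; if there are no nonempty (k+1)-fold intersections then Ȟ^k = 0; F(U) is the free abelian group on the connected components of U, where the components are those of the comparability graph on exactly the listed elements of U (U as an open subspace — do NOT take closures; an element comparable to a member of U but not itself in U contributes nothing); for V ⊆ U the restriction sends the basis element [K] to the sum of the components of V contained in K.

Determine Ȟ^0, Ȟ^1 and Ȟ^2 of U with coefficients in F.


nerve simplices:
  W1={{b},{e},{a,b},{a,e},{b,c},{b,e},{c,e},{e,f},{e,g},{a,b,e},{a,e,f},{a,e,g},{c,e,f}} W2={{a},{c},{d},{a,b},{a,e},{a,f},{a,g},{b,c},{c,e},{c,f},{a,b,e},{a,e,f},{a,e,g},{c,e,f}} W3={{c},{g},{a,g},{b,c},{c,e},{c,f},{e,g},{a,e,g},{c,e,f}} W4={{e},{f},{a,e},{a,f},{b,e},{c,e},{c,f},{e,f},{e,g},{a,b,e},{a,e,f},{a,e,g},{c,e,f}} W5={{c},{b,c},{c,e},{c,f},{c,e,f}} W6={{b},{c},{e},{a,b},{a,e},{b,c},{b,e},{c,e},{c,f},{e,f},{e,g},{a,b,e},{a,e,f},{a,e,g},{c,e,f}}
  W12={{a,b},{a,e},{b,c},{c,e},{a,b,e},{a,e,f},{a,e,g},{c,e,f}} W13={{b,c},{c,e},{e,g},{a,e,g},{c,e,f}} W14={{e},{a,e},{b,e},{c,e},{e,f},{e,g},{a,b,e},{a,e,f},{a,e,g},{c,e,f}} W15={{b,c},{c,e},{c,e,f}} W16={{b},{e},{a,b},{a,e},{b,c},{b,e},{c,e},{e,f},{e,g},{a,b,e},{a,e,f},{a,e,g},{c,e,f}} W23={{c},{a,g},{b,c},{c,e},{c,f},{a,e,g},{c,e,f}} W24={{a,e},{a,f},{c,e},{c,f},{a,b,e},{a,e,f},{a,e,g},{c,e,f}} W25={{c},{b,c},{c,e},{c,f},{c,e,f}} W26={{c},{a,b},{a,e},{b,c},{c,e},{c,f},{a,b,e},{a,e,f},{a,e,g},{c,e,f}} W34={{c,e},{c,f},{e,g},{a,e,g},{c,e,f}} W35={{c},{b,c},{c,e},{c,f},{c,e,f}} W36={{c},{b,c},{c,e},{c,f},{e,g},{a,e,g},{c,e,f}} W45={{c,e},{c,f},{c,e,f}} W46={{e},{a,e},{b,e},{c,e},{c,f},{e,f},{e,g},{a,b,e},{a,e,f},{a,e,g},{c,e,f}} W56={{c},{b,c},{c,e},{c,f},{c,e,f}}
  W123={{b,c},{c,e},{a,e,g},{c,e,f}} W124={{a,e},{c,e},{a,b,e},{a,e,f},{a,e,g},{c,e,f}} W125={{b,c},{c,e},{c,e,f}} W126={{a,b},{a,e},{b,c},{c,e},{a,b,e},{a,e,f},{a,e,g},{c,e,f}} W134={{c,e},{e,g},{a,e,g},{c,e,f}} W135={{b,c},{c,e},{c,e,f}} W136={{b,c},{c,e},{e,g},{a,e,g},{c,e,f}} W145={{c,e},{c,e,f}} W146={{e},{a,e},{b,e},{c,e},{e,f},{e,g},{a,b,e},{a,e,f},{a,e,g},{c,e,f}} W156={{b,c},{c,e},{c,e,f}} W234={{c,e},{c,f},{a,e,g},{c,e,f}} W235={{c},{b,c},{c,e},{c,f},{c,e,f}} W236={{c},{b,c},{c,e},{c,f},{a,e,g},{c,e,f}} W245={{c,e},{c,f},{c,e,f}} W246={{a,e},{c,e},{c,f},{a,b,e},{a,e,f},{a,e,g},{c,e,f}} W256={{c},{b,c},{c,e},{c,f},{c,e,f}} W345={{c,e},{c,f},{c,e,f}} W346={{c,e},{c,f},{e,g},{a,e,g},{c,e,f}} W356={{c},{b,c},{c,e},{c,f},{c,e,f}} W456={{c,e},{c,f},{c,e,f}}
  W1234={{c,e},{a,e,g},{c,e,f}} W1235={{b,c},{c,e},{c,e,f}} W1236={{b,c},{c,e},{a,e,g},{c,e,f}} W1245={{c,e},{c,e,f}} W1246={{a,e},{c,e},{a,b,e},{a,e,f},{a,e,g},{c,e,f}} W1256={{b,c},{c,e},{c,e,f}} W1345={{c,e},{c,e,f}} W1346={{c,e},{e,g},{a,e,g},{c,e,f}} W1356={{b,c},{c,e},{c,e,f}} W1456={{c,e},{c,e,f}} W2345={{c,e},{c,f},{c,e,f}} W2346={{c,e},{c,f},{a,e,g},{c,e,f}} W2356={{c},{b,c},{c,e},{c,f},{c,e,f}} W2456={{c,e},{c,f},{c,e,f}} W3456={{c,e},{c,f},{c,e,f}}
  W12345={{c,e},{c,e,f}} W12346={{c,e},{a,e,g},{c,e,f}} W12356={{b,c},{c,e},{c,e,f}} W12456={{c,e},{c,e,f}} W13456={{c,e},{c,e,f}} W23456={{c,e},{c,f},{c,e,f}}
  W123456={{c,e},{c,e,f}}
components per intersection:
  W1: {{b},{e},{a,b},{a,e},{b,c},{b,e},{c,e},{e,f},{e,g},{a,b,e},{a,e,f},{a,e,g},{c,e,f}}
  W2: {{a},{a,b},{a,e},{a,f},{a,g},{a,b,e},{a,e,f},{a,e,g}} {{c},{b,c},{c,e},{c,f},{c,e,f}} {{d}}
  W3: {{c},{b,c},{c,e},{c,f},{c,e,f}} {{g},{a,g},{e,g},{a,e,g}}
  W4: {{e},{f},{a,e},{a,f},{b,e},{c,e},{c,f},{e,f},{e,g},{a,b,e},{a,e,f},{a,e,g},{c,e,f}}
  W5: {{c},{b,c},{c,e},{c,f},{c,e,f}}
  W6: {{b},{c},{e},{a,b},{a,e},{b,c},{b,e},{c,e},{c,f},{e,f},{e,g},{a,b,e},{a,e,f},{a,e,g},{c,e,f}}
  W12: {{a,b},{a,e},{a,b,e},{a,e,f},{a,e,g}} {{b,c}} {{c,e},{c,e,f}}
  W13: {{b,c}} {{c,e},{c,e,f}} {{e,g},{a,e,g}}
  W14: {{e},{a,e},{b,e},{c,e},{e,f},{e,g},{a,b,e},{a,e,f},{a,e,g},{c,e,f}}
  W15: {{b,c}} {{c,e},{c,e,f}}
  W16: {{b},{e},{a,b},{a,e},{b,c},{b,e},{c,e},{e,f},{e,g},{a,b,e},{a,e,f},{a,e,g},{c,e,f}}
  W23: {{c},{b,c},{c,e},{c,f},{c,e,f}} {{a,g},{a,e,g}}
  W24: {{a,e},{a,f},{a,b,e},{a,e,f},{a,e,g}} {{c,e},{c,f},{c,e,f}}
  W25: {{c},{b,c},{c,e},{c,f},{c,e,f}}
  W26: {{c},{b,c},{c,e},{c,f},{c,e,f}} {{a,b},{a,e},{a,b,e},{a,e,f},{a,e,g}}
  W34: {{c,e},{c,f},{c,e,f}} {{e,g},{a,e,g}}
  W35: {{c},{b,c},{c,e},{c,f},{c,e,f}}
  W36: {{c},{b,c},{c,e},{c,f},{c,e,f}} {{e,g},{a,e,g}}
  W45: {{c,e},{c,f},{c,e,f}}
  W46: {{e},{a,e},{b,e},{c,e},{c,f},{e,f},{e,g},{a,b,e},{a,e,f},{a,e,g},{c,e,f}}
  W56: {{c},{b,c},{c,e},{c,f},{c,e,f}}
  W123: {{b,c}} {{c,e},{c,e,f}} {{a,e,g}}
  W124: {{a,e},{a,b,e},{a,e,f},{a,e,g}} {{c,e},{c,e,f}}
  W125: {{b,c}} {{c,e},{c,e,f}}
  W126: {{a,b},{a,e},{a,b,e},{a,e,f},{a,e,g}} {{b,c}} {{c,e},{c,e,f}}
  W134: {{c,e},{c,e,f}} {{e,g},{a,e,g}}
  W135: {{b,c}} {{c,e},{c,e,f}}
  W136: {{b,c}} {{c,e},{c,e,f}} {{e,g},{a,e,g}}
  W145: {{c,e},{c,e,f}}
  W146: {{e},{a,e},{b,e},{c,e},{e,f},{e,g},{a,b,e},{a,e,f},{a,e,g},{c,e,f}}
  W156: {{b,c}} {{c,e},{c,e,f}}
  W234: {{c,e},{c,f},{c,e,f}} {{a,e,g}}
  W235: {{c},{b,c},{c,e},{c,f},{c,e,f}}
  W236: {{c},{b,c},{c,e},{c,f},{c,e,f}} {{a,e,g}}
  W245: {{c,e},{c,f},{c,e,f}}
  W246: {{a,e},{a,b,e},{a,e,f},{a,e,g}} {{c,e},{c,f},{c,e,f}}
  W256: {{c},{b,c},{c,e},{c,f},{c,e,f}}
  W345: {{c,e},{c,f},{c,e,f}}
  W346: {{c,e},{c,f},{c,e,f}} {{e,g},{a,e,g}}
  W356: {{c},{b,c},{c,e},{c,f},{c,e,f}}
  W456: {{c,e},{c,f},{c,e,f}}
  W1234: {{c,e},{c,e,f}} {{a,e,g}}
  W1235: {{b,c}} {{c,e},{c,e,f}}
  W1236: {{b,c}} {{c,e},{c,e,f}} {{a,e,g}}
  W1245: {{c,e},{c,e,f}}
  W1246: {{a,e},{a,b,e},{a,e,f},{a,e,g}} {{c,e},{c,e,f}}
  W1256: {{b,c}} {{c,e},{c,e,f}}
  W1345: {{c,e},{c,e,f}}
  W1346: {{c,e},{c,e,f}} {{e,g},{a,e,g}}
  W1356: {{b,c}} {{c,e},{c,e,f}}
  W1456: {{c,e},{c,e,f}}
  W2345: {{c,e},{c,f},{c,e,f}}
  W2346: {{c,e},{c,f},{c,e,f}} {{a,e,g}}
  W2356: {{c},{b,c},{c,e},{c,f},{c,e,f}}
  W2456: {{c,e},{c,f},{c,e,f}}
  W3456: {{c,e},{c,f},{c,e,f}}
  W12345: {{c,e},{c,e,f}}
  W12346: {{c,e},{c,e,f}} {{a,e,g}}
  W12356: {{b,c}} {{c,e},{c,e,f}}
  W12456: {{c,e},{c,e,f}}
  W13456: {{c,e},{c,e,f}}
  W23456: {{c,e},{c,f},{c,e,f}}
  W123456: {{c,e},{c,e,f}}
C dims 9,25,35,24; δ0: rk 7, SNF 1^7; δ1: rk 18, SNF 1^18; δ2: rk 17, SNF 1^17
degree 0: 9−7−0 = 2 → Ȟ^0 ≅ Z^2
degree 1: 25−18−7 = 0 → Ȟ^1 ≅ 0
degree 2: 35−17−18 = 0 → Ȟ^2 ≅ 0

Ȟ^0 ≅ Z^2,  Ȟ^1 ≅ 0,  Ȟ^2 ≅ 0


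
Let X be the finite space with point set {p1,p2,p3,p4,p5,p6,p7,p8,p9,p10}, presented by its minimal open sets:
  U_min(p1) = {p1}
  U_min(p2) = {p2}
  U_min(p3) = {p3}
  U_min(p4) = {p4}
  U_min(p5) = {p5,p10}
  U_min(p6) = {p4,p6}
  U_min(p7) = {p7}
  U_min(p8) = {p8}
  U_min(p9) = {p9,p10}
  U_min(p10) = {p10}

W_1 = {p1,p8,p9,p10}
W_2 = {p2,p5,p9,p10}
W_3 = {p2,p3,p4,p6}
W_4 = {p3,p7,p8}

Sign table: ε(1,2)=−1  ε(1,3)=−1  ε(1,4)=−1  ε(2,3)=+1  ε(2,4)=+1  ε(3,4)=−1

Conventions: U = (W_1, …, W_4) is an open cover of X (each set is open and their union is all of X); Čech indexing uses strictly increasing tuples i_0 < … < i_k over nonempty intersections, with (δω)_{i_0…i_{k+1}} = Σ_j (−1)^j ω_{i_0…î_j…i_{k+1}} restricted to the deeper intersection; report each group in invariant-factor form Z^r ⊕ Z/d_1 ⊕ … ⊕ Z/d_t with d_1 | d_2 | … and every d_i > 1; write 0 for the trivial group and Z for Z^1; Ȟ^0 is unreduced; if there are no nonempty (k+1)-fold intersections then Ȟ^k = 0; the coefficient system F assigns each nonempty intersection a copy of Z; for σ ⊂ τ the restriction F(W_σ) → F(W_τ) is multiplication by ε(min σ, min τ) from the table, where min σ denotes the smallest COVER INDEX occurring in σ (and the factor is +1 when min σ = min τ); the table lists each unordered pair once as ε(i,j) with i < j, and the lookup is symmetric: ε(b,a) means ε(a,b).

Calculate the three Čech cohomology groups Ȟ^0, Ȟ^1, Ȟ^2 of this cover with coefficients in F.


Ȟ^0(U;F) ≅ 0, Ȟ^1(U;F) ≅ Z/2, Ȟ^2(U;F) ≅ 0

intersection data:
  W12={p9,p10} W14={p8} W23={p2} W34={p3}
C dims 4,4; δ0: rk 4, SNF 1^3·2
Ȟ^0 = (4 − 4) − 0 = 0, so Ȟ^0 ≅ 0
Ȟ^1 = (4 − 0) − 4 = 0 plus torsion [2], so Ȟ^1 ≅ Z/2
Ȟ^2 = (0 − 0) − 0 = 0, so Ȟ^2 ≅ 0


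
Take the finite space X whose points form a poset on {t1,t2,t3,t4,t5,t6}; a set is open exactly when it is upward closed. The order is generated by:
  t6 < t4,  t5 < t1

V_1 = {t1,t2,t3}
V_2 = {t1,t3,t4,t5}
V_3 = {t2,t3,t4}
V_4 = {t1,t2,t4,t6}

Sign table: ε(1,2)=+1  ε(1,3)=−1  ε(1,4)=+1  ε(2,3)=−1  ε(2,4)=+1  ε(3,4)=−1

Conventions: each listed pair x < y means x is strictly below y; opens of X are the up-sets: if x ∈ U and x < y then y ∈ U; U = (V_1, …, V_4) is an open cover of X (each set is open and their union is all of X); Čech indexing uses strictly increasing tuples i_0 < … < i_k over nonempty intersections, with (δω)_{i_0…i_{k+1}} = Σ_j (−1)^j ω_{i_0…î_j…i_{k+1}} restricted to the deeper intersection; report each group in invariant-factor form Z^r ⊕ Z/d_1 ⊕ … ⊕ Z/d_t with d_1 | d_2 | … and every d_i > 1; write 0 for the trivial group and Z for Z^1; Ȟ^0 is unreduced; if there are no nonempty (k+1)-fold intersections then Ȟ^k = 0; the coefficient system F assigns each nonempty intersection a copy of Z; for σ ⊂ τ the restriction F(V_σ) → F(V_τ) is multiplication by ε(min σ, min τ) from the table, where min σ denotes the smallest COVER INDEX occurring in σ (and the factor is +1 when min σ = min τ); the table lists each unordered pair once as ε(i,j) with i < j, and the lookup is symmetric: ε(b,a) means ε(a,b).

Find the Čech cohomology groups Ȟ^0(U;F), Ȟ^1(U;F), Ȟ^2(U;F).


nonempty overlaps:
  V12={t1,t3} V13={t2,t3} V14={t1,t2} V23={t3,t4} V24={t1,t4} V34={t2,t4}
  V123={t3} V124={t1} V134={t2} V234={t4}
C dims 4,6,4; δ0: rk 3, SNF 1^3; δ1: rk 3, SNF 1^3
degree 0: 4−3−0 = 1 → Ȟ^0 ≅ Z
degree 1: 6−3−3 = 0 → Ȟ^1 ≅ 0
degree 2: 4−0−3 = 1 → Ȟ^2 ≅ Z

Ȟ^0 ≅ Z,  Ȟ^1 ≅ 0,  Ȟ^2 ≅ Z


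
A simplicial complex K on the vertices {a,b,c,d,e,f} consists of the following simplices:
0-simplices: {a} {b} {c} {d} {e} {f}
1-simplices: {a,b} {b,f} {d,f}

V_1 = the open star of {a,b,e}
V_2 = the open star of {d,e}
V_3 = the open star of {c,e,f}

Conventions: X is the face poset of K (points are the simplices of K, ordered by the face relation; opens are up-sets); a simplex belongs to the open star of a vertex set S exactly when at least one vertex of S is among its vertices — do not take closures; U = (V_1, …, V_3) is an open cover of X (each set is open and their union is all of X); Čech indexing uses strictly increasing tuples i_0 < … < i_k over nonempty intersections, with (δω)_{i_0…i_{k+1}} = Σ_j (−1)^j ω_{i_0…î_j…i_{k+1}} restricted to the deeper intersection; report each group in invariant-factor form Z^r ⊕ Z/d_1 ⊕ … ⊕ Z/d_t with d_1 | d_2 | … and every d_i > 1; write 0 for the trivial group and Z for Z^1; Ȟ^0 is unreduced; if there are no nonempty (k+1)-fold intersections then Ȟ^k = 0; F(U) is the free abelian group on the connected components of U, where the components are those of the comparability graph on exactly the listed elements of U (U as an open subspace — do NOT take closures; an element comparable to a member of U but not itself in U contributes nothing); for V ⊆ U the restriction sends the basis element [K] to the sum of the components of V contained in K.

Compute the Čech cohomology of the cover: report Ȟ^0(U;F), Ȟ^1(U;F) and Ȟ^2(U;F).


intersection data:
  V1={{a},{b},{e},{a,b},{b,f}} V2={{d},{e},{d,f}} V3={{c},{e},{f},{b,f},{d,f}}
  V12={{e}} V13={{e},{b,f}} V23={{e},{d,f}}
  V123={{e}}
components per intersection:
  V1: {{a},{b},{a,b},{b,f}} {{e}}
  V2: {{d},{d,f}} {{e}}
  V3: {{c}} {{e}} {{f},{b,f},{d,f}}
  V12: {{e}}
  V13: {{e}} {{b,f}}
  V23: {{e}} {{d,f}}
  V123: {{e}}
C dims 7,5,1; δ0: rk 4, SNF 1^4; δ1: rk 1, SNF 1^1
Ȟ^0 = (7 − 4) − 0 = 3, so Ȟ^0 ≅ Z^3
Ȟ^1 = (5 − 1) − 4 = 0, so Ȟ^1 ≅ 0
Ȟ^2 = (1 − 0) − 1 = 0, so Ȟ^2 ≅ 0

Ȟ^0 ≅ Z^3; Ȟ^1 ≅ 0; Ȟ^2 ≅ 0


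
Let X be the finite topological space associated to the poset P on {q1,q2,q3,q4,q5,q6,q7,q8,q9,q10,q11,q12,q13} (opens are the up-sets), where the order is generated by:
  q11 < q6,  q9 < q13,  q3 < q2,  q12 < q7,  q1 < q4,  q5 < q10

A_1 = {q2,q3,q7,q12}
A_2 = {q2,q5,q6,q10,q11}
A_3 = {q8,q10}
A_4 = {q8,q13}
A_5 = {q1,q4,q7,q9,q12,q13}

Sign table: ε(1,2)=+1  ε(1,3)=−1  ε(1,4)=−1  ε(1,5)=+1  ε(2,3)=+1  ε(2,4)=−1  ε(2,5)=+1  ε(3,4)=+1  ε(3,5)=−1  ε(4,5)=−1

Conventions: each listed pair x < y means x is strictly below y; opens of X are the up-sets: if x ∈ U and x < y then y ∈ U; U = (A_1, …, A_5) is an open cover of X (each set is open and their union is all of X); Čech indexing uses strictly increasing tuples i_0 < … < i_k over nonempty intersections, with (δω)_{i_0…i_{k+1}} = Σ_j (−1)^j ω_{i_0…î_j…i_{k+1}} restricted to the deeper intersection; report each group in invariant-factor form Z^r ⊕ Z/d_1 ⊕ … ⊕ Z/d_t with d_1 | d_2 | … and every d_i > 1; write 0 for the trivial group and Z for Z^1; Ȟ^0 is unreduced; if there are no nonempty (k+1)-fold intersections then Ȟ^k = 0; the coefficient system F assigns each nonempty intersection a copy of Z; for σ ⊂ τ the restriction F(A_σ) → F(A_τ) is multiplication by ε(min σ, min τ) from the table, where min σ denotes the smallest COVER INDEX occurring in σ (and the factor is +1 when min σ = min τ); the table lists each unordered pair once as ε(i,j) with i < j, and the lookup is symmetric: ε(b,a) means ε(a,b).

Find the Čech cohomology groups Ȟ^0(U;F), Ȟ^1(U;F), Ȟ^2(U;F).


Ȟ^0 ≅ 0; Ȟ^1 ≅ Z/2; Ȟ^2 ≅ 0

cover nerve:
  A12={q2} A15={q7,q12} A23={q10} A34={q8} A45={q13}
C dims 5,5; δ0: rk 5, SNF 1^4·2
Ȟ^0: (5−5)−0=0 ⇒ 0
Ȟ^1: (5−0)−5=0 plus torsion [2] ⇒ Z/2
Ȟ^2: (0−0)−0=0 ⇒ 0


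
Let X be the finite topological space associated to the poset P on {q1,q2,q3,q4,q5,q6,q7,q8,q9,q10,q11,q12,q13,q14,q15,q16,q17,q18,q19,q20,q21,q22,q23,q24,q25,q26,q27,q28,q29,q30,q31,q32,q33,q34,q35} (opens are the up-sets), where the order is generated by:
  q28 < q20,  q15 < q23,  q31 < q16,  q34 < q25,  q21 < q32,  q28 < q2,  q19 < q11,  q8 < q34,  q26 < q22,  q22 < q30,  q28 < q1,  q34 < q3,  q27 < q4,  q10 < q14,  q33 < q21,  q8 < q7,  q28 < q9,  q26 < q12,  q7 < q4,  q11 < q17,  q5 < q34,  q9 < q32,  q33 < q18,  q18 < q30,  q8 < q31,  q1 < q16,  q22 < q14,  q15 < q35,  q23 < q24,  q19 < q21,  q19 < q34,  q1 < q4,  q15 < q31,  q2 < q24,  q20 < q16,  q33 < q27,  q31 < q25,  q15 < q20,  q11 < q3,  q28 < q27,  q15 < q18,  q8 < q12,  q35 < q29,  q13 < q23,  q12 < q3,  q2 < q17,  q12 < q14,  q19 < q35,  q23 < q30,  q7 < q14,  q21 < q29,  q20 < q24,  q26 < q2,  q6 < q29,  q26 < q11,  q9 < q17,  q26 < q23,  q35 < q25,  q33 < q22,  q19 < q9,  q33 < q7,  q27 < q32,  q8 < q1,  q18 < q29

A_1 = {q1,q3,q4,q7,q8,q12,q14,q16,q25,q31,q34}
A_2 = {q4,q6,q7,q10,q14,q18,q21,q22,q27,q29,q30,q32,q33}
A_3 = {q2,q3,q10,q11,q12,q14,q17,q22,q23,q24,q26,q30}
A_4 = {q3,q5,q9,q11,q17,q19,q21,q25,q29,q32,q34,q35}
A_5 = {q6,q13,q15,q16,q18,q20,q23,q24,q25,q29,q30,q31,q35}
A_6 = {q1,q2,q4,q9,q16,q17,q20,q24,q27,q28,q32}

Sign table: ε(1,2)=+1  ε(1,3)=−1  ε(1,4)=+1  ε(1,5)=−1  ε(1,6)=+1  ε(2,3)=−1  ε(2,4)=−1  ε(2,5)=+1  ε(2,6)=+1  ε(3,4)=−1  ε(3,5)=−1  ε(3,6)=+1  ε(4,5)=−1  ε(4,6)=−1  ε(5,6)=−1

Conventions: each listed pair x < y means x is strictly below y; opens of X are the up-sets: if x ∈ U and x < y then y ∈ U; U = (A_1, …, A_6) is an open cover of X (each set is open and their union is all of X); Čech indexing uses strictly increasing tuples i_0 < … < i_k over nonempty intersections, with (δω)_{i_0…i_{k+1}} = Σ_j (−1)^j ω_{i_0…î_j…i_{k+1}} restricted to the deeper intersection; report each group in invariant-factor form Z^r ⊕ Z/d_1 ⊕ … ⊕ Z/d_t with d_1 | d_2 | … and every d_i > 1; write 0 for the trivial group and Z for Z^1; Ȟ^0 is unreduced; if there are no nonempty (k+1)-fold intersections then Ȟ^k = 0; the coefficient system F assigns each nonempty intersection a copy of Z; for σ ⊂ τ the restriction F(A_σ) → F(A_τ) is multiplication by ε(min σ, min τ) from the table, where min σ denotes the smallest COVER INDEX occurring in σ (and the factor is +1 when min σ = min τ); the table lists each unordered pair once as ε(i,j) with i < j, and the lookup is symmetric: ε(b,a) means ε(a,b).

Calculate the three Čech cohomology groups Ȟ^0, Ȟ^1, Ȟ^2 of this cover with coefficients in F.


Ȟ^0 = 0,  Ȟ^1 = Z/2,  Ȟ^2 = Z

nerve simplices:
  A12={q4,q7,q14} A13={q3,q12,q14} A14={q3,q25,q34} A15={q16,q25,q31} A16={q1,q4,q16} A23={q10,q14,q22,q30} A24={q21,q29,q32} A25={q6,q18,q29,q30} A26={q4,q27,q32} A34={q3,q11,q17} A35={q23,q24,q30} A36={q2,q17,q24} A45={q25,q29,q35} A46={q9,q17,q32} A56={q16,q20,q24}
  A123={q14} A126={q4} A134={q3} A145={q25} A156={q16} A235={q30} A245={q29} A246={q32} A346={q17} A356={q24}
C dims 6,15,10; δ0: rk 6, SNF 1^5·2; δ1: rk 9, SNF 1^9
degree 0: 6−6−0 = 0 → Ȟ^0 ≅ 0
degree 1: 15−9−6 = 0 plus torsion [2] → Ȟ^1 ≅ Z/2
degree 2: 10−0−9 = 1 → Ȟ^2 ≅ Z


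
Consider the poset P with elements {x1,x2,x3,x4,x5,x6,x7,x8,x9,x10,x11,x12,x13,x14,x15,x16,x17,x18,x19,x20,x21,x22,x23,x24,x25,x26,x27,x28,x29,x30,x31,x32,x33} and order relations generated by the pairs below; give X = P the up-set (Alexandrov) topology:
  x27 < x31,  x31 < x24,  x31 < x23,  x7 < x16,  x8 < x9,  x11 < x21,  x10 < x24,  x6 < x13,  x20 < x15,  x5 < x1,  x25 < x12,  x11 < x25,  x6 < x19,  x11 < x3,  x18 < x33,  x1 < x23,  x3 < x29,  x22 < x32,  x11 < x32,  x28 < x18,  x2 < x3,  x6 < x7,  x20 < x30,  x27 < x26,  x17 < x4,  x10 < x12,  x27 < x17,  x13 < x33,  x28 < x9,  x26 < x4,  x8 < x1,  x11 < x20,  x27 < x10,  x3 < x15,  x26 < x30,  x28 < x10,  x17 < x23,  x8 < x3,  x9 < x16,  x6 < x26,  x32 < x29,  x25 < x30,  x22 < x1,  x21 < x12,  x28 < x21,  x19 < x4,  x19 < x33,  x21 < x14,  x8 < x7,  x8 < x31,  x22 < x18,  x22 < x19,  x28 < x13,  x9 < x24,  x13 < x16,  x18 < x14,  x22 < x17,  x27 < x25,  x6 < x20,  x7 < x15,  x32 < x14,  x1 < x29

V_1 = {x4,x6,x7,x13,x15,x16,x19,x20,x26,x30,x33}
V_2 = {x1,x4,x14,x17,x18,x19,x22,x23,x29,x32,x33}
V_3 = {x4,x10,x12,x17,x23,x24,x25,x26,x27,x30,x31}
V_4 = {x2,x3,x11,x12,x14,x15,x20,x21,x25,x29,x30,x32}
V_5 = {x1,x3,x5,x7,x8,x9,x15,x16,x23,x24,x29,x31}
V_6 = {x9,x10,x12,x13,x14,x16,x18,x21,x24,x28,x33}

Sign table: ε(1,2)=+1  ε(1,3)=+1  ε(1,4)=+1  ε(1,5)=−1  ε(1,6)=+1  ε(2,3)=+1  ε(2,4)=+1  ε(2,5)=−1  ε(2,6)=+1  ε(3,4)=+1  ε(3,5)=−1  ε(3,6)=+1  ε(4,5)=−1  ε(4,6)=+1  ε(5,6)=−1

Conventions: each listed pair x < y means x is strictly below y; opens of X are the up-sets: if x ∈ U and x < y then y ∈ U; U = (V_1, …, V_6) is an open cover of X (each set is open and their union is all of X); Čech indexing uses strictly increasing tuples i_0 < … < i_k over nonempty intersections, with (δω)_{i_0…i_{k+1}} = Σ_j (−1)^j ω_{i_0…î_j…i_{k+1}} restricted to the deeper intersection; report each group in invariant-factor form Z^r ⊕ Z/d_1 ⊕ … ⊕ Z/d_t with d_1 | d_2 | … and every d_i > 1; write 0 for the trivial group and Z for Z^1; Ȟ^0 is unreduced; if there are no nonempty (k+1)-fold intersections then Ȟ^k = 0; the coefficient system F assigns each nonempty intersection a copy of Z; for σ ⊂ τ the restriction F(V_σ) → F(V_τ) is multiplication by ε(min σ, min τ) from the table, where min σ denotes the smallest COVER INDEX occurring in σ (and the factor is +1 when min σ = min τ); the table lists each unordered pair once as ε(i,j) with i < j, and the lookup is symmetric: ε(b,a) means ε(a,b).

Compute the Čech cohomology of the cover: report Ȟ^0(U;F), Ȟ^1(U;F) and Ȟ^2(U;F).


nerve of the cover:
  V12={x4,x19,x33} V13={x4,x26,x30} V14={x15,x20,x30} V15={x7,x15,x16} V16={x13,x16,x33} V23={x4,x17,x23} V24={x14,x29,x32} V25={x1,x23,x29} V26={x14,x18,x33} V34={x12,x25,x30} V35={x23,x24,x31} V36={x10,x12,x24} V45={x3,x15,x29} V46={x12,x14,x21} V56={x9,x16,x24}
  V123={x4} V126={x33} V134={x30} V145={x15} V156={x16} V235={x23} V245={x29} V246={x14} V346={x12} V356={x24}
C dims 6,15,10; δ0: rk 5, SNF 1^5; δ1: rk 10, SNF 1^9·2
Ȟ^0 = (6 − 5) − 0 = 1, so Ȟ^0 ≅ Z
Ȟ^1 = (15 − 10) − 5 = 0, so Ȟ^1 ≅ 0
Ȟ^2 = (10 − 0) − 10 = 0 plus torsion [2], so Ȟ^2 ≅ Z/2

Ȟ^0(U;F) ≅ Z, Ȟ^1(U;F) ≅ 0 and Ȟ^2(U;F) ≅ Z/2


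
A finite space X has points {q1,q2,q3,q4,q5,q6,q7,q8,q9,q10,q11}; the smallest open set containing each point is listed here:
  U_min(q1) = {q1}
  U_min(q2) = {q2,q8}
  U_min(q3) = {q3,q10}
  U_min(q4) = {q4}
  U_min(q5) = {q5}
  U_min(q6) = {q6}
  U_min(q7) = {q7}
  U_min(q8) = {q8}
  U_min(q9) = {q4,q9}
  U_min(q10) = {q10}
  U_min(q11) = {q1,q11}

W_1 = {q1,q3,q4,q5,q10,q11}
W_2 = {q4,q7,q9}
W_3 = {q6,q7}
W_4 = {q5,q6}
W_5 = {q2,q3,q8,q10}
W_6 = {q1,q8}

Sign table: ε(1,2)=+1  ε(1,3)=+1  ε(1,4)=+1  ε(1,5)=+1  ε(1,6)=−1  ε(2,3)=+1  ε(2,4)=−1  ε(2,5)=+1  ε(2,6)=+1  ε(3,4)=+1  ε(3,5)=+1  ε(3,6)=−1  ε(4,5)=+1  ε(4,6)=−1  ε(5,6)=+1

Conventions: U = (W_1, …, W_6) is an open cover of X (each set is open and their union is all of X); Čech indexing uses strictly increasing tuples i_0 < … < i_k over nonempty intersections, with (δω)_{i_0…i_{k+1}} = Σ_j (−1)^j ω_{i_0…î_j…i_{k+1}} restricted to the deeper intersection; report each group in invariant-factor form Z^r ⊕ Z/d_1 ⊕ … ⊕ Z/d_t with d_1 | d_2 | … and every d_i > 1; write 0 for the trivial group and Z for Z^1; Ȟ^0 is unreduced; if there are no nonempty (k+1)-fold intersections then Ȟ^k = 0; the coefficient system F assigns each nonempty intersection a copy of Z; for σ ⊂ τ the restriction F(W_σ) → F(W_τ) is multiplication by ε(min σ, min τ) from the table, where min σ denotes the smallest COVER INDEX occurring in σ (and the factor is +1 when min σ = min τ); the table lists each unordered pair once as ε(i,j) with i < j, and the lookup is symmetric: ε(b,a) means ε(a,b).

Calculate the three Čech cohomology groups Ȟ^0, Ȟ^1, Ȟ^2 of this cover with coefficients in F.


nerve simplices:
  W12={q4} W14={q5} W15={q3,q10} W16={q1} W23={q7} W34={q6} W56={q8}
C dims 6,7; δ0: rk 6, SNF 1^5·2
degree 0: 6−6−0 = 0 → Ȟ^0 ≅ 0
degree 1: 7−0−6 = 1 plus torsion [2] → Ȟ^1 ≅ Z ⊕ Z/2
degree 2: 0−0−0 = 0 → Ȟ^2 ≅ 0

Ȟ^0 ≅ 0,  Ȟ^1 ≅ Z ⊕ Z/2,  Ȟ^2 ≅ 0


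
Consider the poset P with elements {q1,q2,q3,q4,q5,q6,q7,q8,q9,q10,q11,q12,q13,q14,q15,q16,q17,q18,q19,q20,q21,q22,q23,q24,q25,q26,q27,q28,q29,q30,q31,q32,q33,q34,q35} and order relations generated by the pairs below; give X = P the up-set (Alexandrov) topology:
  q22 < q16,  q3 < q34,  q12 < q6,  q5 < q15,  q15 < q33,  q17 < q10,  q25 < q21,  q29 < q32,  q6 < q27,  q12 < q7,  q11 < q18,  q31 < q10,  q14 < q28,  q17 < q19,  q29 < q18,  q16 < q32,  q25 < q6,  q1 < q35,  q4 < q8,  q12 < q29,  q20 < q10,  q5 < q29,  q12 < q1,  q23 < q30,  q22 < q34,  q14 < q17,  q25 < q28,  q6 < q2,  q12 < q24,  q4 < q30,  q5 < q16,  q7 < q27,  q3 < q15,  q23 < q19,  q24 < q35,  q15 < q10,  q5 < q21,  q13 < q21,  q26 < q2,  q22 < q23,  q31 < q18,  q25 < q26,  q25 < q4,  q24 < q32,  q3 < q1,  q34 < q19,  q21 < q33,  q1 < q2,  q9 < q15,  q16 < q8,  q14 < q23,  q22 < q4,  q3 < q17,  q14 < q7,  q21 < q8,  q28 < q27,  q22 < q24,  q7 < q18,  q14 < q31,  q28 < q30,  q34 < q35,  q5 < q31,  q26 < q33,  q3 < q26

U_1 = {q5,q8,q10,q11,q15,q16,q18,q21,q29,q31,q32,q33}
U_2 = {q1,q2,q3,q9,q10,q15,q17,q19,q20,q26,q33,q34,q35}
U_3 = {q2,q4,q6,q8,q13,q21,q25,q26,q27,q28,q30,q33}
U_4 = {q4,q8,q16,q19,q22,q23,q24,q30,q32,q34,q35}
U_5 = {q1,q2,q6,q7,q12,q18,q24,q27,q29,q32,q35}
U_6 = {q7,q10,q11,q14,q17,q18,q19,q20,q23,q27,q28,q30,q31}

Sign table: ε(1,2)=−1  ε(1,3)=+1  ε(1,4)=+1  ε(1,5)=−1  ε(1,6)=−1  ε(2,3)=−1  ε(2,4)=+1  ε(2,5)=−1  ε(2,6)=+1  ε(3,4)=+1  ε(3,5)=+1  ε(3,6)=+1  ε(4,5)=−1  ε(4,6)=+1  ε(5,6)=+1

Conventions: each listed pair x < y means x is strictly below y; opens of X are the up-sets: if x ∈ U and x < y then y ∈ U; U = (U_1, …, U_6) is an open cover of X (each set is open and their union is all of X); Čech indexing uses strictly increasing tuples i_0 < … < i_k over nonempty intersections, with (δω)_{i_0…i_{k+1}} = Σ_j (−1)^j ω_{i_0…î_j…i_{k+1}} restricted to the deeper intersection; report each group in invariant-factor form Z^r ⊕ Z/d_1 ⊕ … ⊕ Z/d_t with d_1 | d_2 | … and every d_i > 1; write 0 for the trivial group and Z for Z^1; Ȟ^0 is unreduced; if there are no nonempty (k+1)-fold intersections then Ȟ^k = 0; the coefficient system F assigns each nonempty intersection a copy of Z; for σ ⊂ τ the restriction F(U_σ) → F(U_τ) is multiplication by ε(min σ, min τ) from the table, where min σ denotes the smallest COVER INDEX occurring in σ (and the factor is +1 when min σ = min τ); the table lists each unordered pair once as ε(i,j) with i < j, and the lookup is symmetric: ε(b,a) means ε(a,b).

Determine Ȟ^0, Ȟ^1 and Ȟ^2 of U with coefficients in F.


nonempty intersections:
  U12={q10,q15,q33} U13={q8,q21,q33} U14={q8,q16,q32} U15={q18,q29,q32} U16={q10,q11,q18,q31} U23={q2,q26,q33} U24={q19,q34,q35} U25={q1,q2,q35} U26={q10,q17,q19,q20} U34={q4,q8,q30} U35={q2,q6,q27} U36={q27,q28,q30} U45={q24,q32,q35} U46={q19,q23,q30} U56={q7,q18,q27}
  U123={q33} U126={q10} U134={q8} U145={q32} U156={q18} U235={q2} U245={q35} U246={q19} U346={q30} U356={q27}
C dims 6,15,10; δ0: rk 6, SNF 1^5·2; δ1: rk 9, SNF 1^9
Ȟ^0: (6−6)−0=0 ⇒ 0
Ȟ^1: (15−9)−6=0 plus torsion [2] ⇒ Z/2
Ȟ^2: (10−0)−9=1 ⇒ Z

Ȟ^0(U;F) ≅ 0, Ȟ^1(U;F) ≅ Z/2, Ȟ^2(U;F) ≅ Z


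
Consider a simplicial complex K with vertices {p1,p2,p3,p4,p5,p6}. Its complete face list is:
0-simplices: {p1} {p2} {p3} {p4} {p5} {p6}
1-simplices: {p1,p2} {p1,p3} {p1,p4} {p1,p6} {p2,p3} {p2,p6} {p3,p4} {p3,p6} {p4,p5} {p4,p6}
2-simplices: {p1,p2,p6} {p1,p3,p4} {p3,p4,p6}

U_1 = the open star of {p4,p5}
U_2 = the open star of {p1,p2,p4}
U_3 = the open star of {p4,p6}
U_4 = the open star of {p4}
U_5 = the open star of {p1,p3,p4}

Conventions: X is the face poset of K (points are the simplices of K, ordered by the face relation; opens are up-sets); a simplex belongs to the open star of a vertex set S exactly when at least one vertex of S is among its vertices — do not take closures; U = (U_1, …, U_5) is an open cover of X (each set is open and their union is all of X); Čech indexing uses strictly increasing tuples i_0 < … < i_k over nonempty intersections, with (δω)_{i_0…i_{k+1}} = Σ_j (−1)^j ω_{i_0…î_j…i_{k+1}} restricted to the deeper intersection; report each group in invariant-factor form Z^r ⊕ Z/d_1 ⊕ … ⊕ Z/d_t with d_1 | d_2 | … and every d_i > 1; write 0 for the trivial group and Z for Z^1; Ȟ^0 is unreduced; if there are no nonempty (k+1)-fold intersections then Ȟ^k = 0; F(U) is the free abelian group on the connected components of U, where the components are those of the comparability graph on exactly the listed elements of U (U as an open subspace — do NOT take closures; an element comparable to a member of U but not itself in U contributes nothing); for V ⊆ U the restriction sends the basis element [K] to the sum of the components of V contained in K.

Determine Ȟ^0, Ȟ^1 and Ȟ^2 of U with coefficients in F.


intersection data:
  U1={{p4},{p5},{p1,p4},{p3,p4},{p4,p5},{p4,p6},{p1,p3,p4},{p3,p4,p6}} U2={{p1},{p2},{p4},{p1,p2},{p1,p3},{p1,p4},{p1,p6},{p2,p3},{p2,p6},{p3,p4},{p4,p5},{p4,p6},{p1,p2,p6},{p1,p3,p4},{p3,p4,p6}} U3={{p4},{p6},{p1,p4},{p1,p6},{p2,p6},{p3,p4},{p3,p6},{p4,p5},{p4,p6},{p1,p2,p6},{p1,p3,p4},{p3,p4,p6}} U4={{p4},{p1,p4},{p3,p4},{p4,p5},{p4,p6},{p1,p3,p4},{p3,p4,p6}} U5={{p1},{p3},{p4},{p1,p2},{p1,p3},{p1,p4},{p1,p6},{p2,p3},{p3,p4},{p3,p6},{p4,p5},{p4,p6},{p1,p2,p6},{p1,p3,p4},{p3,p4,p6}}
  U12={{p4},{p1,p4},{p3,p4},{p4,p5},{p4,p6},{p1,p3,p4},{p3,p4,p6}} U13={{p4},{p1,p4},{p3,p4},{p4,p5},{p4,p6},{p1,p3,p4},{p3,p4,p6}} U14={{p4},{p1,p4},{p3,p4},{p4,p5},{p4,p6},{p1,p3,p4},{p3,p4,p6}} U15={{p4},{p1,p4},{p3,p4},{p4,p5},{p4,p6},{p1,p3,p4},{p3,p4,p6}} U23={{p4},{p1,p4},{p1,p6},{p2,p6},{p3,p4},{p4,p5},{p4,p6},{p1,p2,p6},{p1,p3,p4},{p3,p4,p6}} U24={{p4},{p1,p4},{p3,p4},{p4,p5},{p4,p6},{p1,p3,p4},{p3,p4,p6}} U25={{p1},{p4},{p1,p2},{p1,p3},{p1,p4},{p1,p6},{p2,p3},{p3,p4},{p4,p5},{p4,p6},{p1,p2,p6},{p1,p3,p4},{p3,p4,p6}} U34={{p4},{p1,p4},{p3,p4},{p4,p5},{p4,p6},{p1,p3,p4},{p3,p4,p6}} U35={{p4},{p1,p4},{p1,p6},{p3,p4},{p3,p6},{p4,p5},{p4,p6},{p1,p2,p6},{p1,p3,p4},{p3,p4,p6}} U45={{p4},{p1,p4},{p3,p4},{p4,p5},{p4,p6},{p1,p3,p4},{p3,p4,p6}}
  U123={{p4},{p1,p4},{p3,p4},{p4,p5},{p4,p6},{p1,p3,p4},{p3,p4,p6}} U124={{p4},{p1,p4},{p3,p4},{p4,p5},{p4,p6},{p1,p3,p4},{p3,p4,p6}} U125={{p4},{p1,p4},{p3,p4},{p4,p5},{p4,p6},{p1,p3,p4},{p3,p4,p6}} U134={{p4},{p1,p4},{p3,p4},{p4,p5},{p4,p6},{p1,p3,p4},{p3,p4,p6}} U135={{p4},{p1,p4},{p3,p4},{p4,p5},{p4,p6},{p1,p3,p4},{p3,p4,p6}} U145={{p4},{p1,p4},{p3,p4},{p4,p5},{p4,p6},{p1,p3,p4},{p3,p4,p6}} U234={{p4},{p1,p4},{p3,p4},{p4,p5},{p4,p6},{p1,p3,p4},{p3,p4,p6}} U235={{p4},{p1,p4},{p1,p6},{p3,p4},{p4,p5},{p4,p6},{p1,p2,p6},{p1,p3,p4},{p3,p4,p6}} U245={{p4},{p1,p4},{p3,p4},{p4,p5},{p4,p6},{p1,p3,p4},{p3,p4,p6}} U345={{p4},{p1,p4},{p3,p4},{p4,p5},{p4,p6},{p1,p3,p4},{p3,p4,p6}}
  U1234={{p4},{p1,p4},{p3,p4},{p4,p5},{p4,p6},{p1,p3,p4},{p3,p4,p6}} U1235={{p4},{p1,p4},{p3,p4},{p4,p5},{p4,p6},{p1,p3,p4},{p3,p4,p6}} U1245={{p4},{p1,p4},{p3,p4},{p4,p5},{p4,p6},{p1,p3,p4},{p3,p4,p6}} U1345={{p4},{p1,p4},{p3,p4},{p4,p5},{p4,p6},{p1,p3,p4},{p3,p4,p6}} U2345={{p4},{p1,p4},{p3,p4},{p4,p5},{p4,p6},{p1,p3,p4},{p3,p4,p6}}
  U12345={{p4},{p1,p4},{p3,p4},{p4,p5},{p4,p6},{p1,p3,p4},{p3,p4,p6}}
components per intersection:
  U1: {{p4},{p5},{p1,p4},{p3,p4},{p4,p5},{p4,p6},{p1,p3,p4},{p3,p4,p6}}
  U2: {{p1},{p2},{p4},{p1,p2},{p1,p3},{p1,p4},{p1,p6},{p2,p3},{p2,p6},{p3,p4},{p4,p5},{p4,p6},{p1,p2,p6},{p1,p3,p4},{p3,p4,p6}}
  U3: {{p4},{p6},{p1,p4},{p1,p6},{p2,p6},{p3,p4},{p3,p6},{p4,p5},{p4,p6},{p1,p2,p6},{p1,p3,p4},{p3,p4,p6}}
  U4: {{p4},{p1,p4},{p3,p4},{p4,p5},{p4,p6},{p1,p3,p4},{p3,p4,p6}}
  U5: {{p1},{p3},{p4},{p1,p2},{p1,p3},{p1,p4},{p1,p6},{p2,p3},{p3,p4},{p3,p6},{p4,p5},{p4,p6},{p1,p2,p6},{p1,p3,p4},{p3,p4,p6}}
  U12: {{p4},{p1,p4},{p3,p4},{p4,p5},{p4,p6},{p1,p3,p4},{p3,p4,p6}}
  U13: {{p4},{p1,p4},{p3,p4},{p4,p5},{p4,p6},{p1,p3,p4},{p3,p4,p6}}
  U14: {{p4},{p1,p4},{p3,p4},{p4,p5},{p4,p6},{p1,p3,p4},{p3,p4,p6}}
  U15: {{p4},{p1,p4},{p3,p4},{p4,p5},{p4,p6},{p1,p3,p4},{p3,p4,p6}}
  U23: {{p4},{p1,p4},{p3,p4},{p4,p5},{p4,p6},{p1,p3,p4},{p3,p4,p6}} {{p1,p6},{p2,p6},{p1,p2,p6}}
  U24: {{p4},{p1,p4},{p3,p4},{p4,p5},{p4,p6},{p1,p3,p4},{p3,p4,p6}}
  U25: {{p1},{p4},{p1,p2},{p1,p3},{p1,p4},{p1,p6},{p3,p4},{p4,p5},{p4,p6},{p1,p2,p6},{p1,p3,p4},{p3,p4,p6}} {{p2,p3}}
  U34: {{p4},{p1,p4},{p3,p4},{p4,p5},{p4,p6},{p1,p3,p4},{p3,p4,p6}}
  U35: {{p4},{p1,p4},{p3,p4},{p3,p6},{p4,p5},{p4,p6},{p1,p3,p4},{p3,p4,p6}} {{p1,p6},{p1,p2,p6}}
  U45: {{p4},{p1,p4},{p3,p4},{p4,p5},{p4,p6},{p1,p3,p4},{p3,p4,p6}}
  U123: {{p4},{p1,p4},{p3,p4},{p4,p5},{p4,p6},{p1,p3,p4},{p3,p4,p6}}
  U124: {{p4},{p1,p4},{p3,p4},{p4,p5},{p4,p6},{p1,p3,p4},{p3,p4,p6}}
  U125: {{p4},{p1,p4},{p3,p4},{p4,p5},{p4,p6},{p1,p3,p4},{p3,p4,p6}}
  U134: {{p4},{p1,p4},{p3,p4},{p4,p5},{p4,p6},{p1,p3,p4},{p3,p4,p6}}
  U135: {{p4},{p1,p4},{p3,p4},{p4,p5},{p4,p6},{p1,p3,p4},{p3,p4,p6}}
  U145: {{p4},{p1,p4},{p3,p4},{p4,p5},{p4,p6},{p1,p3,p4},{p3,p4,p6}}
  U234: {{p4},{p1,p4},{p3,p4},{p4,p5},{p4,p6},{p1,p3,p4},{p3,p4,p6}}
  U235: {{p4},{p1,p4},{p3,p4},{p4,p5},{p4,p6},{p1,p3,p4},{p3,p4,p6}} {{p1,p6},{p1,p2,p6}}
  U245: {{p4},{p1,p4},{p3,p4},{p4,p5},{p4,p6},{p1,p3,p4},{p3,p4,p6}}
  U345: {{p4},{p1,p4},{p3,p4},{p4,p5},{p4,p6},{p1,p3,p4},{p3,p4,p6}}
  U1234: {{p4},{p1,p4},{p3,p4},{p4,p5},{p4,p6},{p1,p3,p4},{p3,p4,p6}}
  U1235: {{p4},{p1,p4},{p3,p4},{p4,p5},{p4,p6},{p1,p3,p4},{p3,p4,p6}}
  U1245: {{p4},{p1,p4},{p3,p4},{p4,p5},{p4,p6},{p1,p3,p4},{p3,p4,p6}}
  U1345: {{p4},{p1,p4},{p3,p4},{p4,p5},{p4,p6},{p1,p3,p4},{p3,p4,p6}}
  U2345: {{p4},{p1,p4},{p3,p4},{p4,p5},{p4,p6},{p1,p3,p4},{p3,p4,p6}}
  U12345: {{p4},{p1,p4},{p3,p4},{p4,p5},{p4,p6},{p1,p3,p4},{p3,p4,p6}}
C dims 5,13,11,5; δ0: rk 4, SNF 1^4; δ1: rk 7, SNF 1^7; δ2: rk 4, SNF 1^4
Ȟ^0 = (5 − 4) − 0 = 1, so Ȟ^0 ≅ Z
Ȟ^1 = (13 − 7) − 4 = 2, so Ȟ^1 ≅ Z^2
Ȟ^2 = (11 − 4) − 7 = 0, so Ȟ^2 ≅ 0

Ȟ^0 ≅ Z,  Ȟ^1 ≅ Z^2,  Ȟ^2 ≅ 0


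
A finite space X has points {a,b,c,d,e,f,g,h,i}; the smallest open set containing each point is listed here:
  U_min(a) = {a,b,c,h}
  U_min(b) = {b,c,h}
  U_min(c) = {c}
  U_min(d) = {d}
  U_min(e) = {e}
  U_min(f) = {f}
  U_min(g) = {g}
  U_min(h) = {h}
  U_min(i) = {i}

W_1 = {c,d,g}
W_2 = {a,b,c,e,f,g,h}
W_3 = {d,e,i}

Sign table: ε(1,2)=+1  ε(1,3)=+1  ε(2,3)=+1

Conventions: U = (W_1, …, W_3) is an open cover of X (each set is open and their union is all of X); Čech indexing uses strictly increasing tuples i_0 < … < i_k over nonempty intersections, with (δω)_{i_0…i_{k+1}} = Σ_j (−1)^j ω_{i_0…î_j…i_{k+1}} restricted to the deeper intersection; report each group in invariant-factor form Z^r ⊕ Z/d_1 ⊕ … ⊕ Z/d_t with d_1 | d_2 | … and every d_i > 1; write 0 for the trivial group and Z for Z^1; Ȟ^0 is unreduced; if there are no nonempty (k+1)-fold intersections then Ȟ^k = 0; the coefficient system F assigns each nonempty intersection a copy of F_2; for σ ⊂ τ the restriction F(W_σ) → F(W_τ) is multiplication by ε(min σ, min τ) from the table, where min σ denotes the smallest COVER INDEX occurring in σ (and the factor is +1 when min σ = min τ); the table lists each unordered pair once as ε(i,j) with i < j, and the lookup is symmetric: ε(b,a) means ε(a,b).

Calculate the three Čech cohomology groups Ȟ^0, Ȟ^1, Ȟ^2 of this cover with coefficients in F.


Ȟ^0 = Z/2,  Ȟ^1 = Z/2,  Ȟ^2 = 0

nonempty overlaps:
  W12={c,g} W13={d} W23={e}
C dims 3,3; δ0: rk_F2 2
degree 0: 3−2−0 = 1 → Ȟ^0 ≅ Z/2
degree 1: 3−0−2 = 1 → Ȟ^1 ≅ Z/2
degree 2: 0−0−0 = 0 → Ȟ^2 ≅ 0


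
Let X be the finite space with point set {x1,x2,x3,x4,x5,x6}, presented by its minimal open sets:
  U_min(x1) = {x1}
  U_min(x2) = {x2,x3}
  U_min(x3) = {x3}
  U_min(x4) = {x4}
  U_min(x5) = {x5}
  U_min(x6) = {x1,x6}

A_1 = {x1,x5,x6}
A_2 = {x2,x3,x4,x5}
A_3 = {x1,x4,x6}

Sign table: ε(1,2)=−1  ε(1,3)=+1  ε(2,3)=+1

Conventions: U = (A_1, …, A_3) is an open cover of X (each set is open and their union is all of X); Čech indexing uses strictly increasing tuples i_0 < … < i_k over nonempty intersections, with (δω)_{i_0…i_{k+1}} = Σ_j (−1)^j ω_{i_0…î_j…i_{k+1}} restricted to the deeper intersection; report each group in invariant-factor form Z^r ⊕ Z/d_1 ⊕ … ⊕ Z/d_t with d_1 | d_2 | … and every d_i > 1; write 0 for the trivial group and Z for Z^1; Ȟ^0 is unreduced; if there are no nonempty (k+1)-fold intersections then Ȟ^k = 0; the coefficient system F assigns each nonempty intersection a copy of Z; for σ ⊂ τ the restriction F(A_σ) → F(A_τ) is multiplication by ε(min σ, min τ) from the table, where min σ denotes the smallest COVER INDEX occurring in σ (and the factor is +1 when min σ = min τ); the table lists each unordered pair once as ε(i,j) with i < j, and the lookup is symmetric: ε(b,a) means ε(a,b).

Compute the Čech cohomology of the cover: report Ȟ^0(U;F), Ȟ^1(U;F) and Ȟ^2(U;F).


nerve of the cover:
  A12={x5} A13={x1,x6} A23={x4}
C dims 3,3; δ0: rk 3, SNF 1^2·2
Ȟ^0 = (3 − 3) − 0 = 0, so Ȟ^0 ≅ 0
Ȟ^1 = (3 − 0) − 3 = 0 plus torsion [2], so Ȟ^1 ≅ Z/2
Ȟ^2 = (0 − 0) − 0 = 0, so Ȟ^2 ≅ 0

Ȟ^0(U;F) ≅ 0,  Ȟ^1(U;F) ≅ Z/2,  Ȟ^2(U;F) ≅ 0


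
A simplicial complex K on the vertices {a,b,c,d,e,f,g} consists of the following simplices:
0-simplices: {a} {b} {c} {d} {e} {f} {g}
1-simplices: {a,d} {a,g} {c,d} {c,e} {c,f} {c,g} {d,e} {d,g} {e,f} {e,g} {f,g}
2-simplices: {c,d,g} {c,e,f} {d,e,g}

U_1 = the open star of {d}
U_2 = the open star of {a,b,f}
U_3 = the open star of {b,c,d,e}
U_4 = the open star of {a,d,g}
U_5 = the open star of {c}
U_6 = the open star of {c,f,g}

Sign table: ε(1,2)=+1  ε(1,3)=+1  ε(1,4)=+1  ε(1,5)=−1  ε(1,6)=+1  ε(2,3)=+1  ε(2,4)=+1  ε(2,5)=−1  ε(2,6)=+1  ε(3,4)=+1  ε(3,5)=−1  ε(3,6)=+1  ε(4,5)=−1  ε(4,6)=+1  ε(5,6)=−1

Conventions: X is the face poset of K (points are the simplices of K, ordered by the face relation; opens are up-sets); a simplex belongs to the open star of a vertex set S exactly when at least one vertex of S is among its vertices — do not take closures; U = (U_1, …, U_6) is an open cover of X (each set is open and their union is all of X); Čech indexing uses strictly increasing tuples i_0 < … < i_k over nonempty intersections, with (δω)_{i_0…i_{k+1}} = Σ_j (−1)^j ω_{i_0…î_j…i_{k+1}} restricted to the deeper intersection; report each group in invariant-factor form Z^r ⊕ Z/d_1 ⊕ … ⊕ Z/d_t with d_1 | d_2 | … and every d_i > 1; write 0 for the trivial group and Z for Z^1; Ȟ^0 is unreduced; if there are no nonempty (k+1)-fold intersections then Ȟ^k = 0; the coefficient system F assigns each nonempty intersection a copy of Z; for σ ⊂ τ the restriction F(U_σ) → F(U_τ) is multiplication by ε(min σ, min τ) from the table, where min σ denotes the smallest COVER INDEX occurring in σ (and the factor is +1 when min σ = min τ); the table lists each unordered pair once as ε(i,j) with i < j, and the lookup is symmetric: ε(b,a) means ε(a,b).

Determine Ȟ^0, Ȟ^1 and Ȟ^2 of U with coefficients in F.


Ȟ^0(U;F) ≅ Z, Ȟ^1(U;F) ≅ 0 and Ȟ^2(U;F) ≅ Z

nonempty intersections:
  U1={{d},{a,d},{c,d},{d,e},{d,g},{c,d,g},{d,e,g}} U2={{a},{b},{f},{a,d},{a,g},{c,f},{e,f},{f,g},{c,e,f}} U3={{b},{c},{d},{e},{a,d},{c,d},{c,e},{c,f},{c,g},{d,e},{d,g},{e,f},{e,g},{c,d,g},{c,e,f},{d,e,g}} U4={{a},{d},{g},{a,d},{a,g},{c,d},{c,g},{d,e},{d,g},{e,g},{f,g},{c,d,g},{d,e,g}} U5={{c},{c,d},{c,e},{c,f},{c,g},{c,d,g},{c,e,f}} U6={{c},{f},{g},{a,g},{c,d},{c,e},{c,f},{c,g},{d,g},{e,f},{e,g},{f,g},{c,d,g},{c,e,f},{d,e,g}}
  U12={{a,d}} U13={{d},{a,d},{c,d},{d,e},{d,g},{c,d,g},{d,e,g}} U14={{d},{a,d},{c,d},{d,e},{d,g},{c,d,g},{d,e,g}} U15={{c,d},{c,d,g}} U16={{c,d},{d,g},{c,d,g},{d,e,g}} U23={{b},{a,d},{c,f},{e,f},{c,e,f}} U24={{a},{a,d},{a,g},{f,g}} U25={{c,f},{c,e,f}} U26={{f},{a,g},{c,f},{e,f},{f,g},{c,e,f}} U34={{d},{a,d},{c,d},{c,g},{d,e},{d,g},{e,g},{c,d,g},{d,e,g}} U35={{c},{c,d},{c,e},{c,f},{c,g},{c,d,g},{c,e,f}} U36={{c},{c,d},{c,e},{c,f},{c,g},{d,g},{e,f},{e,g},{c,d,g},{c,e,f},{d,e,g}} U45={{c,d},{c,g},{c,d,g}} U46={{g},{a,g},{c,d},{c,g},{d,g},{e,g},{f,g},{c,d,g},{d,e,g}} U56={{c},{c,d},{c,e},{c,f},{c,g},{c,d,g},{c,e,f}}
  U123={{a,d}} U124={{a,d}} U134={{d},{a,d},{c,d},{d,e},{d,g},{c,d,g},{d,e,g}} U135={{c,d},{c,d,g}} U136={{c,d},{d,g},{c,d,g},{d,e,g}} U145={{c,d},{c,d,g}} U146={{c,d},{d,g},{c,d,g},{d,e,g}} U156={{c,d},{c,d,g}} U234={{a,d}} U235={{c,f},{c,e,f}} U236={{c,f},{e,f},{c,e,f}} U246={{a,g},{f,g}} U256={{c,f},{c,e,f}} U345={{c,d},{c,g},{c,d,g}} U346={{c,d},{c,g},{d,g},{e,g},{c,d,g},{d,e,g}} U356={{c},{c,d},{c,e},{c,f},{c,g},{c,d,g},{c,e,f}} U456={{c,d},{c,g},{c,d,g}}
  U1234={{a,d}} U1345={{c,d},{c,d,g}} U1346={{c,d},{d,g},{c,d,g},{d,e,g}} U1356={{c,d},{c,d,g}} U1456={{c,d},{c,d,g}} U2356={{c,f},{c,e,f}} U3456={{c,d},{c,g},{c,d,g}}
  U13456={{c,d},{c,d,g}}
C dims 6,15,17,7; δ0: rk 5, SNF 1^5; δ1: rk 10, SNF 1^10; δ2: rk 6, SNF 1^6
Ȟ^0: (6−5)−0=1 ⇒ Z
Ȟ^1: (15−10)−5=0 ⇒ 0
Ȟ^2: (17−6)−10=1 ⇒ Z
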